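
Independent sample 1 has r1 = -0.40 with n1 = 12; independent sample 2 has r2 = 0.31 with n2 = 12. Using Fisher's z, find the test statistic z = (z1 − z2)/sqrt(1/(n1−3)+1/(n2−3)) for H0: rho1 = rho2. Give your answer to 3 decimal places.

z1 = atanh(-0.40) = -0.423649,  z2 = atanh(0.31) = 0.320545
SE = √(1/(n1−3) + 1/(n2−3)) = √(1/9 + 1/9) = √(0.1111111 + 0.1111111) = √0.2222222 = 0.471404
z = (z1 − z2)/SE = (-0.423649 − 0.320545) / 0.471404 = -0.744194 / 0.471404 = -1.579

-1.579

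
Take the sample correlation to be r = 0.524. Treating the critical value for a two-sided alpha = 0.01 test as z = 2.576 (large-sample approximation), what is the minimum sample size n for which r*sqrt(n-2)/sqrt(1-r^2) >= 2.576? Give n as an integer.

20

r√(n−2)/√(1−r²) ≥ 2.576  ⇔  n−2 ≥ (2.576)²·(1−r²)/r²
(1−r²)/r² = (1−0.274576)/0.274576 = 2.6420
n ≥ 2 + 6.635776·2.6420 = 2 + 17.5317 = 19.5317
⌈19.5317⌉ = 20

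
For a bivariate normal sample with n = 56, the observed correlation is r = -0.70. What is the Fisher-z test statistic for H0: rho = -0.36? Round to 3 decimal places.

Fisher z: atanh(-0.70) = -0.867301, atanh(-0.36) = -0.376886
z = (z_r − z_0)·√(n−3) = (-0.867301 − (-0.376886))·√53 = -0.490415 · 7.280110 = -3.570

-3.570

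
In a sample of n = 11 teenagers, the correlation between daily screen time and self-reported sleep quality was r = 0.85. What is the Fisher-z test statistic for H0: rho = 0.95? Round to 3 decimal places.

-1.628

Fisher z: atanh(0.85) = 1.256153, atanh(0.95) = 1.831781
z = (z_r − z_0)·√(n−3) = (1.256153 − 1.831781)·√8 = -0.575628 · 2.828427 = -1.628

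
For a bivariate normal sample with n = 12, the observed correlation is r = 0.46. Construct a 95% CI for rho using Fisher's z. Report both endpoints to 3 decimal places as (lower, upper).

(-0.155, 0.818)

Fisher z: z_r = atanh(r) = ½·ln((1+0.46)/(1−0.46)) = 0.497311
SE(z) = 1/√(n−3) = 1/√9 = 0.333333
95% ⇒ z* = 1.960; margin = 1.960·0.333333 = 0.653333
CI on z-scale: (-0.156022, 1.150644)
Back-transform: tanh(-0.156022) = -0.154768, tanh(1.150644) = 0.817967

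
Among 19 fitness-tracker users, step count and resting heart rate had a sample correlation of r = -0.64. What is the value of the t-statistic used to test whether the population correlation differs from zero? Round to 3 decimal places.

1 − r² = 1 − 0.4096 = 0.5904;  √(1−r²) = 0.768375
√(n−2) = √17 = 4.123106
t = r·√(n−2)/√(1−r²) = -0.64 · 4.123106 / 0.768375 = -3.434

-3.434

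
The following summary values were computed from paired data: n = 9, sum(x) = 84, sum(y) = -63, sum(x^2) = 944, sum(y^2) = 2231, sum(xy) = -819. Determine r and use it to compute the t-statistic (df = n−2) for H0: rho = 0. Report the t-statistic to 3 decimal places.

-1.266

Numerator: nΣxy − (Σx)(Σy) = 9·(-819) − (84)(-63) = -2079
Denominator: √[(nΣx²−(Σx)²)(nΣy²−(Σy)²)]
  nΣx²−(Σx)² = 9·944 − 7056 = 1440;  nΣy²−(Σy)² = 9·2231 − 3969 = 16110
  √(1440·16110) = √23198400 = 4816.4717
r = -2079 / 4816.4717 = -0.4316
t = r·√(n−2)/√(1−r²) = -0.4316·√7 / √(1−0.186279) = -1.141906 / 0.902065 = -1.266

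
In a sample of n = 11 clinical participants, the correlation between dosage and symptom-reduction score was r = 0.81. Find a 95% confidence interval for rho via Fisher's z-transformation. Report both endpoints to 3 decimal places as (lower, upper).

(0.409, 0.949)

Fisher z: z_r = atanh(r) = ½·ln((1+0.81)/(1−0.81)) = 1.127029
SE(z) = 1/√(n−3) = 1/√8 = 0.353553
95% ⇒ z* = 1.960; margin = 1.960·0.353553 = 0.692964
CI on z-scale: (0.434065, 1.819993)
Back-transform: tanh(0.434065) = 0.408713, tanh(1.819993) = 0.948838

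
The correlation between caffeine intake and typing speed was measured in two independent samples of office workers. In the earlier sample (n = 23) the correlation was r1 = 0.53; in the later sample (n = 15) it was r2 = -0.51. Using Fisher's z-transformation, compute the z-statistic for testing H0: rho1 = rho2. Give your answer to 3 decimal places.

Fisher z-transforms: z1 = atanh(0.53) = 0.590145, z2 = atanh(-0.51) = -0.562730; difference d = 1.152875
Var(d) = 1/20 + 1/12 = 0.0500000 + 0.0833333 = 0.1333333
z = d/√Var(d) = 1.152875 / √0.1333333 = 1.152875 / 0.365148 = 3.157

3.157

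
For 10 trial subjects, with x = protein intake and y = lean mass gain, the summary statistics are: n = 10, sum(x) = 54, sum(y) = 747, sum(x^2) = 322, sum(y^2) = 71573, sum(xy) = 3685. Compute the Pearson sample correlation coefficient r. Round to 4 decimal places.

-0.5037

Numerator: nΣxy − (Σx)(Σy) = 10·3685 − (54)(747) = -3488
Denominator: √[(nΣx²−(Σx)²)(nΣy²−(Σy)²)]
  nΣx²−(Σx)² = 10·322 − 2916 = 304;  nΣy²−(Σy)² = 10·71573 − 558009 = 157721
  √(304·157721) = √47947184 = 6924.3905
r = -3488 / 6924.3905 = -0.5037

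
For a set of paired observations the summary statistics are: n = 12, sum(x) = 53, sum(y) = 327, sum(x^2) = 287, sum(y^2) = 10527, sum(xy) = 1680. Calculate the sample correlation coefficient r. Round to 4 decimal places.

Numerator: nΣxy − (Σx)(Σy) = 12·1680 − (53)(327) = 2829
Denominator: √[(nΣx²−(Σx)²)(nΣy²−(Σy)²)]
  nΣx²−(Σx)² = 12·287 − 2809 = 635;  nΣy²−(Σy)² = 12·10527 − 106929 = 19395
  √(635·19395) = √12315825 = 3509.3910
r = 2829 / 3509.3910 = 0.8061

0.8061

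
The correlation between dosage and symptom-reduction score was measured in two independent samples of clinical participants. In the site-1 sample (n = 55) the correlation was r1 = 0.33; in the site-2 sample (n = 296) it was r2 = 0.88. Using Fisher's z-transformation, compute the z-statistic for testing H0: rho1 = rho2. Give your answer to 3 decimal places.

-6.864

z1 = atanh(0.33) = 0.342828,  z2 = atanh(0.88) = 1.375768
SE = √(1/(n1−3) + 1/(n2−3)) = √(1/52 + 1/293) = √(0.0192308 + 0.0034130) = √0.0226438 = 0.150479
z = (z1 − z2)/SE = (0.342828 − 1.375768) / 0.150479 = -1.032940 / 0.150479 = -6.864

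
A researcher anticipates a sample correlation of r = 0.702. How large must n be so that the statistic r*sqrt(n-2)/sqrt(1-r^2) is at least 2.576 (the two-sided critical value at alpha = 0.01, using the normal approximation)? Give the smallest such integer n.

Need r·√(n−2)/√(1−r²) ≥ 2.576
√(n−2) ≥ 2.576·√(1−0.492804) / 0.702 = 2.576·0.712177 / 0.702 = 2.6133
n−2 ≥ 6.8293  ⇒  n ≥ 8.8293
Smallest integer n = 9

9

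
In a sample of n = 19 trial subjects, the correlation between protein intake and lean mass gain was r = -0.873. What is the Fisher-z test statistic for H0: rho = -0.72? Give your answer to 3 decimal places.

-1.752

z_r = atanh(-0.873) = -1.345555,  z_0 = atanh(-0.72) = -0.907645
SE = 1/√(n−3) = 1/√16 = 0.250000
z = (z_r − z_0)/SE = (-1.345555 − (-0.907645)) / 0.250000 = -0.437910 / 0.250000 = -1.752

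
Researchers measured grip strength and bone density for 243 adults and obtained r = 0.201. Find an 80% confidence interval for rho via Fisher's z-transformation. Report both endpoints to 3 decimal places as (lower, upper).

Fisher z: z_r = atanh(r) = ½·ln((1+0.201)/(1−0.201)) = 0.203774
SE(z) = 1/√(n−3) = 1/√240 = 0.064550
80% ⇒ z* = 1.282; margin = 1.282·0.064550 = 0.082753
CI on z-scale: (0.121021, 0.286527)
Back-transform: tanh(0.121021) = 0.120434, tanh(0.286527) = 0.278935

(0.120, 0.279)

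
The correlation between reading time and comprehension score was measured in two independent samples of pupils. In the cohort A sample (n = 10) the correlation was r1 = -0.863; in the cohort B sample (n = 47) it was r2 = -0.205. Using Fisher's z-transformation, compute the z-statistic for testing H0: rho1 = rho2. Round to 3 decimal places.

-2.696

z1 = atanh(-0.863) = -1.304981,  z2 = atanh(-0.205) = -0.207946
SE = √(1/(n1−3) + 1/(n2−3)) = √(1/7 + 1/44) = √(0.1428571 + 0.0227273) = √0.1655844 = 0.406921
z = (z1 − z2)/SE = (-1.304981 − (-0.207946)) / 0.406921 = -1.097035 / 0.406921 = -2.696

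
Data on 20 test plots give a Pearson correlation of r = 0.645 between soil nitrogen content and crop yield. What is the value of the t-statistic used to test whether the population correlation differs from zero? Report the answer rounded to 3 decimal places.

3.581

1 − r² = 1 − 0.416025 = 0.583975;  √(1−r²) = 0.764183
√(n−2) = √18 = 4.242641
t = r·√(n−2)/√(1−r²) = 0.645 · 4.242641 / 0.764183 = 3.581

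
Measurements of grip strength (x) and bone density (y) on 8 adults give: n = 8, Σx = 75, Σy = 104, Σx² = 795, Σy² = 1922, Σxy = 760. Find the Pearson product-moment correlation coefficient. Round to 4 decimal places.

Numerator: nΣxy − (Σx)(Σy) = 8·760 − (75)(104) = -1720
Denominator: √[(nΣx²−(Σx)²)(nΣy²−(Σy)²)]
  nΣx²−(Σx)² = 8·795 − 5625 = 735;  nΣy²−(Σy)² = 8·1922 − 10816 = 4560
  √(735·4560) = √3351600 = 1830.7376
r = -1720 / 1830.7376 = -0.9395

-0.9395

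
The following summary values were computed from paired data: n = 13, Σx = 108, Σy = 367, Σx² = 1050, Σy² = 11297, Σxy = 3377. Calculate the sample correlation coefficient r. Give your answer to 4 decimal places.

0.8675

Numerator: nΣxy − (Σx)(Σy) = 13·3377 − (108)(367) = 4265
Denominator: √[(nΣx²−(Σx)²)(nΣy²−(Σy)²)]
  nΣx²−(Σx)² = 13·1050 − 11664 = 1986;  nΣy²−(Σy)² = 13·11297 − 134689 = 12172
  √(1986·12172) = √24173592 = 4916.6647
r = 4265 / 4916.6647 = 0.8675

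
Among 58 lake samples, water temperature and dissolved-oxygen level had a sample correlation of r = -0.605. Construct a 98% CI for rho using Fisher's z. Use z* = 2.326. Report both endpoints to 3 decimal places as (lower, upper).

z_r = atanh(-0.605) = -0.700997;  SE = 1/√(n−3) = 1/√55 = 0.134840
z-limits: -0.700997 ± 2.326·0.134840 = -0.700997 ± 0.313638 = [-1.014635, -0.387359]
ρ-limits: (tanh -1.014635, tanh -0.387359) = (-0.768, -0.369)

(-0.768, -0.369)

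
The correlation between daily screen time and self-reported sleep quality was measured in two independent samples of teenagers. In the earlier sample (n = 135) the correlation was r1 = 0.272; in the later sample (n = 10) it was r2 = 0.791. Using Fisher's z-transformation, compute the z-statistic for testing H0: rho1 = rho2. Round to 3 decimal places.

z1 = atanh(0.272) = 0.279022,  z2 = atanh(0.791) = 1.074098
SE = √(1/(n1−3) + 1/(n2−3)) = √(1/132 + 1/7) = √(0.0075758 + 0.1428571) = √0.1504329 = 0.387857
z = (z1 − z2)/SE = (0.279022 − 1.074098) / 0.387857 = -0.795076 / 0.387857 = -2.050

-2.050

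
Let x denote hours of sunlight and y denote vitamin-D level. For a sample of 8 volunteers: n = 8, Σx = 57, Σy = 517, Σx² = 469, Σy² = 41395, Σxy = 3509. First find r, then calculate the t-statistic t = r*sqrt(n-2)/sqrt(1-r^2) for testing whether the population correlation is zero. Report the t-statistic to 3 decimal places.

-0.623

S_xy = nΣxy − ΣxΣy = 8·3509 − 57·517 = 28072 − 29469 = -1397
S_xx = nΣx² − (Σx)² = 8·469 − 57² = 3752 − 3249 = 503
S_yy = nΣy² − (Σy)² = 8·41395 − 517² = 331160 − 267289 = 63871
r = S_xy / √(S_xx·S_yy) = -1397 / √(503·63871) = -1397 / √32127113 = -1397 / 5668.0784 = -0.2465
t = r·√(n−2)/√(1−r²) = -0.2465·√6 / √(1−0.060762) = -0.603799 / 0.969143 = -0.623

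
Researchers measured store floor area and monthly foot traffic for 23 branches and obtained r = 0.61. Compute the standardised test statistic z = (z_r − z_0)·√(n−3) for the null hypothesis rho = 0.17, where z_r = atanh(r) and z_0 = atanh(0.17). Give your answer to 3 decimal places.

2.403

Fisher z: atanh(0.61) = 0.708921, atanh(0.17) = 0.171667
z = (z_r − z_0)·√(n−3) = (0.708921 − 0.171667)·√20 = 0.537254 · 4.472136 = 2.403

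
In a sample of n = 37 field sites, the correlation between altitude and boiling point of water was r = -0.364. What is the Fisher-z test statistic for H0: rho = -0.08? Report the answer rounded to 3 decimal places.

z_r = atanh(-0.364) = -0.381489,  z_0 = atanh(-0.08) = -0.080171
SE = 1/√(n−3) = 1/√34 = 0.171499
z = (z_r − z_0)/SE = (-0.381489 − (-0.080171)) / 0.171499 = -0.301318 / 0.171499 = -1.757

-1.757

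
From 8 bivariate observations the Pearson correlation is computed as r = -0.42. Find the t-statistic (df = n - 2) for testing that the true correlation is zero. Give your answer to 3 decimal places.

1 − r² = 1 − 0.1764 = 0.8236;  √(1−r²) = 0.907524
√(n−2) = √6 = 2.449490
t = r·√(n−2)/√(1−r²) = -0.42 · 2.449490 / 0.907524 = -1.134

-1.134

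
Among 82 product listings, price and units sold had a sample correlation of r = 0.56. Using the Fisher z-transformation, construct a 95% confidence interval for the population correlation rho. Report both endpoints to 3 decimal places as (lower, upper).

z_r = atanh(0.56) = 0.632833;  SE = 1/√(n−3) = 1/√79 = 0.112509
z-limits: 0.632833 ± 1.960·0.112509 = 0.632833 ± 0.220518 = [0.412315, 0.853351]
ρ-limits: (tanh 0.412315, tanh 0.853351) = (0.390, 0.693)

(0.390, 0.693)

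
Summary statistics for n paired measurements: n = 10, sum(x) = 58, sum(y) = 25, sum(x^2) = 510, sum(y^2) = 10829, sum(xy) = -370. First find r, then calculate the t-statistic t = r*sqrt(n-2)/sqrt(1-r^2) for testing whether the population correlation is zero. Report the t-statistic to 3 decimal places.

S_xy = nΣxy − ΣxΣy = 10·(-370) − 58·25 = -3700 − 1450 = -5150
S_xx = nΣx² − (Σx)² = 10·510 − 58² = 5100 − 3364 = 1736
S_yy = nΣy² − (Σy)² = 10·10829 − 25² = 108290 − 625 = 107665
r = S_xy / √(S_xx·S_yy) = -5150 / √(1736·107665) = -5150 / √186906440 = -5150 / 13671.3730 = -0.3767
t = r·√(n−2)/√(1−r²) = -0.3767·√8 / √(1−0.141903) = -1.065468 / 0.926335 = -1.150

-1.150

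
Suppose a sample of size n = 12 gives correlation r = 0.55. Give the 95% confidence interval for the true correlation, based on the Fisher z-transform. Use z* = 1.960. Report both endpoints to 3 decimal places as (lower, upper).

(-0.035, 0.854)

Fisher z: z_r = atanh(r) = ½·ln((1+0.55)/(1−0.55)) = 0.618381
SE(z) = 1/√(n−3) = 1/√9 = 0.333333
95% ⇒ z* = 1.960; margin = 1.960·0.333333 = 0.653333
CI on z-scale: (-0.034952, 1.271714)
Back-transform: tanh(-0.034952) = -0.034938, tanh(1.271714) = 0.854262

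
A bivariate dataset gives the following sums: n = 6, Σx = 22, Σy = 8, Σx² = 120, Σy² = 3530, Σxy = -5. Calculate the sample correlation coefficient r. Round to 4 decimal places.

-0.0923

Numerator: nΣxy − (Σx)(Σy) = 6·(-5) − (22)(8) = -206
Denominator: √[(nΣx²−(Σx)²)(nΣy²−(Σy)²)]
  nΣx²−(Σx)² = 6·120 − 484 = 236;  nΣy²−(Σy)² = 6·3530 − 64 = 21116
  √(236·21116) = √4983376 = 2232.3476
r = -206 / 2232.3476 = -0.0923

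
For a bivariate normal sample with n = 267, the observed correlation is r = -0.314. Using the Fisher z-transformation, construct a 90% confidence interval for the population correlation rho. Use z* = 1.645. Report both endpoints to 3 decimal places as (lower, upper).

z_r = atanh(-0.314) = -0.324977;  SE = 1/√(n−3) = 1/√264 = 0.061546
z-limits: -0.324977 ± 1.645·0.061546 = -0.324977 ± 0.101243 = [-0.426220, -0.223734]
ρ-limits: (tanh -0.426220, tanh -0.223734) = (-0.402, -0.220)

(-0.402, -0.220)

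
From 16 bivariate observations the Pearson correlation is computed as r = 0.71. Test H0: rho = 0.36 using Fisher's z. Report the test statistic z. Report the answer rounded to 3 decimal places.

1.840

Fisher z: atanh(0.71) = 0.887184, atanh(0.36) = 0.376886
z = (z_r − z_0)·√(n−3) = (0.887184 − 0.376886)·√13 = 0.510298 · 3.605551 = 1.840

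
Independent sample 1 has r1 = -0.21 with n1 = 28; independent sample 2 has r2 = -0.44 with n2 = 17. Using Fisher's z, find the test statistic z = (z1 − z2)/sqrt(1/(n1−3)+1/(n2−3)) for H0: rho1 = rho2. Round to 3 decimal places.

0.776

z1 = atanh(-0.21) = -0.213171,  z2 = atanh(-0.44) = -0.472231
SE = √(1/(n1−3) + 1/(n2−3)) = √(1/25 + 1/14) = √(0.0400000 + 0.0714286) = √0.1114286 = 0.333809
z = (z1 − z2)/SE = (-0.213171 − (-0.472231)) / 0.333809 = 0.259060 / 0.333809 = 0.776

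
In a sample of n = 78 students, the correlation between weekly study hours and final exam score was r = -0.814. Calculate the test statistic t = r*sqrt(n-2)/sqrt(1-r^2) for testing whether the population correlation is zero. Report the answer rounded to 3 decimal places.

1 − r² = 1 − 0.662596 = 0.337404;  √(1−r²) = 0.580865
√(n−2) = √76 = 8.717798
t = r·√(n−2)/√(1−r²) = -0.814 · 8.717798 / 0.580865 = -12.217

-12.217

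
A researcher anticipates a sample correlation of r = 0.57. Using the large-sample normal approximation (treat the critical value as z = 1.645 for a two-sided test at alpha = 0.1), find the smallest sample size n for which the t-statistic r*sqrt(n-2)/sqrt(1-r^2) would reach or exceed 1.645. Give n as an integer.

8

r√(n−2)/√(1−r²) ≥ 1.645  ⇔  n−2 ≥ (1.645)²·(1−r²)/r²
(1−r²)/r² = (1−0.3249)/0.3249 = 2.0779
n ≥ 2 + 2.706025·2.0779 = 2 + 5.6228 = 7.6228
⌈7.6228⌉ = 8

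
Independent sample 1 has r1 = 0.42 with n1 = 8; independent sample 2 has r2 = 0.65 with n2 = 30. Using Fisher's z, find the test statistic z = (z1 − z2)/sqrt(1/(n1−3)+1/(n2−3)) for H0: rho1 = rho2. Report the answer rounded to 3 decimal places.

-0.673

z1 = atanh(0.42) = 0.447692,  z2 = atanh(0.65) = 0.775299
SE = √(1/(n1−3) + 1/(n2−3)) = √(1/5 + 1/27) = √(0.2000000 + 0.0370370) = √0.2370370 = 0.486864
z = (z1 − z2)/SE = (0.447692 − 0.775299) / 0.486864 = -0.327607 / 0.486864 = -0.673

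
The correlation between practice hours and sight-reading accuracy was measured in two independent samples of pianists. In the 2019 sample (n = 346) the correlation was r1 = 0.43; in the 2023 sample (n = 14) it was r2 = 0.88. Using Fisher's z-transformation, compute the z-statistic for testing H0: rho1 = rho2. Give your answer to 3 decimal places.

z1 = atanh(0.43) = 0.459897,  z2 = atanh(0.88) = 1.375768
SE = √(1/(n1−3) + 1/(n2−3)) = √(1/343 + 1/11) = √(0.0029155 + 0.0909091) = √0.0938246 = 0.306308
z = (z1 − z2)/SE = (0.459897 − 1.375768) / 0.306308 = -0.915871 / 0.306308 = -2.990

-2.990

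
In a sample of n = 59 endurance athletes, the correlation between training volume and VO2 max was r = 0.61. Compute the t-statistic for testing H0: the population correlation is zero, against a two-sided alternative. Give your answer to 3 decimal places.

t = r·√(n−2) / √(1−r²) with r = 0.61, n = 59
  = 0.61·√57 / √(1 − 0.3721)
  = 0.61·7.549834 / 0.792401
  = 4.605399 / 0.792401 = 5.812

5.812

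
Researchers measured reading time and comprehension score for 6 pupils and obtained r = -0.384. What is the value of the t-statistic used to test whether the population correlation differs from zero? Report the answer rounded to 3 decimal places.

1 − r² = 1 − 0.147456 = 0.852544;  √(1−r²) = 0.923333
√(n−2) = √4 = 2.000000
t = r·√(n−2)/√(1−r²) = -0.384 · 2.000000 / 0.923333 = -0.832

-0.832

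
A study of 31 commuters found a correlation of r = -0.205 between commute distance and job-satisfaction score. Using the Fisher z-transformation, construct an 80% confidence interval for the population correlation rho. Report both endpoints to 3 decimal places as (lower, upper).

(-0.422, 0.034)

Fisher z: z_r = atanh(r) = ½·ln((1+(-0.205))/(1−(-0.205))) = -0.207946
SE(z) = 1/√(n−3) = 1/√28 = 0.188982
80% ⇒ z* = 1.282; margin = 1.282·0.188982 = 0.242275
CI on z-scale: (-0.450221, 0.034329)
Back-transform: tanh(-0.450221) = -0.422081, tanh(0.034329) = 0.034316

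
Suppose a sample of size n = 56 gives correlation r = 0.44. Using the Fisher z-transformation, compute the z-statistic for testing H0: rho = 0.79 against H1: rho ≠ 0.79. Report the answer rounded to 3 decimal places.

z_r = atanh(0.44) = 0.472231,  z_0 = atanh(0.79) = 1.071432
SE = 1/√(n−3) = 1/√53 = 0.137361
z = (z_r − z_0)/SE = (0.472231 − 1.071432) / 0.137361 = -0.599201 / 0.137361 = -4.362

-4.362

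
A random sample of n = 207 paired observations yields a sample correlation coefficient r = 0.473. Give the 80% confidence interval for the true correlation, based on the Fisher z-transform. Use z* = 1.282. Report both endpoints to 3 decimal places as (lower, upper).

z_r = atanh(0.473) = 0.513928;  SE = 1/√(n−3) = 1/√204 = 0.070014
z-limits: 0.513928 ± 1.282·0.070014 = 0.513928 ± 0.089758 = [0.424170, 0.603686]
ρ-limits: (tanh 0.424170, tanh 0.603686) = (0.400, 0.540)

(0.400, 0.540)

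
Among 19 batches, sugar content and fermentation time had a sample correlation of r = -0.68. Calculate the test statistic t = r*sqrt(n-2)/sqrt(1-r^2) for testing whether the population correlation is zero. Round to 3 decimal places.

-3.824

t = r·√(n−2) / √(1−r²) with r = -0.68, n = 19
  = -0.68·√17 / √(1 − 0.4624)
  = -0.68·4.123106 / 0.733212
  = -2.803712 / 0.733212 = -3.824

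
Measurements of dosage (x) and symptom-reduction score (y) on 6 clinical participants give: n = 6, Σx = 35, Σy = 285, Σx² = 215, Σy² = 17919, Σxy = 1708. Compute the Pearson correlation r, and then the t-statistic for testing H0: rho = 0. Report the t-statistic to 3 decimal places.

Numerator: nΣxy − (Σx)(Σy) = 6·1708 − (35)(285) = 273
Denominator: √[(nΣx²−(Σx)²)(nΣy²−(Σy)²)]
  nΣx²−(Σx)² = 6·215 − 1225 = 65;  nΣy²−(Σy)² = 6·17919 − 81225 = 26289
  √(65·26289) = √1708785 = 1307.2050
r = 273 / 1307.2050 = 0.2088
t = r·√(n−2)/√(1−r²) = 0.2088·√4 / √(1−0.043597) = 0.417600 / 0.977959 = 0.427

0.427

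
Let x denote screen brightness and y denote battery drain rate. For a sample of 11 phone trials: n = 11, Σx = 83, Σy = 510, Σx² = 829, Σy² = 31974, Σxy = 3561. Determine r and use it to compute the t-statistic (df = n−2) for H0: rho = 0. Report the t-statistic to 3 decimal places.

S_xy = nΣxy − ΣxΣy = 11·3561 − 83·510 = 39171 − 42330 = -3159
S_xx = nΣx² − (Σx)² = 11·829 − 83² = 9119 − 6889 = 2230
S_yy = nΣy² − (Σy)² = 11·31974 − 510² = 351714 − 260100 = 91614
r = S_xy / √(S_xx·S_yy) = -3159 / √(2230·91614) = -3159 / √204299220 = -3159 / 14293.3278 = -0.2210
t = r·√(n−2)/√(1−r²) = -0.2210·√9 / √(1−0.048841) = -0.663000 / 0.975274 = -0.680

-0.680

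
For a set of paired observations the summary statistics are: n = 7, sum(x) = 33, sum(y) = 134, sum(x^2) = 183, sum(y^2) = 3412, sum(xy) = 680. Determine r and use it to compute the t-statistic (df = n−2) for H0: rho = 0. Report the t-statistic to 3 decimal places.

S_xy = nΣxy − ΣxΣy = 7·680 − 33·134 = 4760 − 4422 = 338
S_xx = nΣx² − (Σx)² = 7·183 − 33² = 1281 − 1089 = 192
S_yy = nΣy² − (Σy)² = 7·3412 − 134² = 23884 − 17956 = 5928
r = S_xy / √(S_xx·S_yy) = 338 / √(192·5928) = 338 / √1138176 = 338 / 1066.8533 = 0.3168
t = r·√(n−2)/√(1−r²) = 0.3168·√5 / √(1−0.100362) = 0.708386 / 0.948492 = 0.747

0.747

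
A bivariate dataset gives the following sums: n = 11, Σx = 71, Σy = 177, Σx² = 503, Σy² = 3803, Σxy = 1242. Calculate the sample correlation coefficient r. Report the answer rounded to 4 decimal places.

0.4817

S_xy = nΣxy − ΣxΣy = 11·1242 − 71·177 = 13662 − 12567 = 1095
S_xx = nΣx² − (Σx)² = 11·503 − 71² = 5533 − 5041 = 492
S_yy = nΣy² − (Σy)² = 11·3803 − 177² = 41833 − 31329 = 10504
r = S_xy / √(S_xx·S_yy) = 1095 / √(492·10504) = 1095 / √5167968 = 1095 / 2273.3165 = 0.4817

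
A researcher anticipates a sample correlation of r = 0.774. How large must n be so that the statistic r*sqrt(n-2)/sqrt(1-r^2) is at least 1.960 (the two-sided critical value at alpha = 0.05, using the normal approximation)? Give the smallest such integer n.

Need r·√(n−2)/√(1−r²) ≥ 1.960
√(n−2) ≥ 1.960·√(1−0.599076) / 0.774 = 1.960·0.633186 / 0.774 = 1.6034
n−2 ≥ 2.5709  ⇒  n ≥ 4.5709
Smallest integer n = 5

5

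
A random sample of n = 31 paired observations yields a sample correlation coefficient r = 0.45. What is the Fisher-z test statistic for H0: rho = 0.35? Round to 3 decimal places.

z_r = atanh(0.45) = 0.484700,  z_0 = atanh(0.35) = 0.365444
SE = 1/√(n−3) = 1/√28 = 0.188982
z = (z_r − z_0)/SE = (0.484700 − 0.365444) / 0.188982 = 0.119256 / 0.188982 = 0.631

0.631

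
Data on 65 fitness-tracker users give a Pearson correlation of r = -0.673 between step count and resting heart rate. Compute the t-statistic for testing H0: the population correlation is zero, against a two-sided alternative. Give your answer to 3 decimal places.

t = r·√(n−2) / √(1−r²) with r = -0.673, n = 65
  = -0.673·√63 / √(1 − 0.452929)
  = -0.673·7.937254 / 0.739642
  = -5.341772 / 0.739642 = -7.222

-7.222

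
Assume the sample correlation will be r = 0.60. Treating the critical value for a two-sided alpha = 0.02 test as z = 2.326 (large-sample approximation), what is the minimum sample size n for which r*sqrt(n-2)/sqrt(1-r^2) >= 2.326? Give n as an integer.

12

r√(n−2)/√(1−r²) ≥ 2.326  ⇔  n−2 ≥ (2.326)²·(1−r²)/r²
(1−r²)/r² = (1−0.3600)/0.3600 = 1.7778
n ≥ 2 + 5.410276·1.7778 = 2 + 9.6184 = 11.6184
⌈11.6184⌉ = 12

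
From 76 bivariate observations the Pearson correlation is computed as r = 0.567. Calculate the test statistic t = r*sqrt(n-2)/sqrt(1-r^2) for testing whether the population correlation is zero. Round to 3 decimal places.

t = r·√(n−2) / √(1−r²) with r = 0.567, n = 76
  = 0.567·√74 / √(1 − 0.321489)
  = 0.567·8.602325 / 0.823718
  = 4.877518 / 0.823718 = 5.921

5.921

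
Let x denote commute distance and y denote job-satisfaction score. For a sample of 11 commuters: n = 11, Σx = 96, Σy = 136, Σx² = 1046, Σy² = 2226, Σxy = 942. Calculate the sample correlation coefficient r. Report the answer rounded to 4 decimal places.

-0.7274

S_xy = nΣxy − ΣxΣy = 11·942 − 96·136 = 10362 − 13056 = -2694
S_xx = nΣx² − (Σx)² = 11·1046 − 96² = 11506 − 9216 = 2290
S_yy = nΣy² − (Σy)² = 11·2226 − 136² = 24486 − 18496 = 5990
r = S_xy / √(S_xx·S_yy) = -2694 / √(2290·5990) = -2694 / √13717100 = -2694 / 3703.6604 = -0.7274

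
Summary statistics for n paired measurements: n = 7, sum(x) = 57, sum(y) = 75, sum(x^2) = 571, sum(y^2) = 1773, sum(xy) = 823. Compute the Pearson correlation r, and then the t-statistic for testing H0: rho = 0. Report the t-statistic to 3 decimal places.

1.962

Numerator: nΣxy − (Σx)(Σy) = 7·823 − (57)(75) = 1486
Denominator: √[(nΣx²−(Σx)²)(nΣy²−(Σy)²)]
  nΣx²−(Σx)² = 7·571 − 3249 = 748;  nΣy²−(Σy)² = 7·1773 − 5625 = 6786
  √(748·6786) = √5075928 = 2252.9820
r = 1486 / 2252.9820 = 0.6596
t = r·√(n−2)/√(1−r²) = 0.6596·√5 / √(1−0.435072) = 1.474910 / 0.751617 = 1.962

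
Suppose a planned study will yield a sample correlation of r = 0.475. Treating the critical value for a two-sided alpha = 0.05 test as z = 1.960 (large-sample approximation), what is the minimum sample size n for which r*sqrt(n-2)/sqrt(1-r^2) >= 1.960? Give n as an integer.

r√(n−2)/√(1−r²) ≥ 1.960  ⇔  n−2 ≥ (1.960)²·(1−r²)/r²
(1−r²)/r² = (1−0.225625)/0.225625 = 3.4321
n ≥ 2 + 3.8416·3.4321 = 2 + 13.1848 = 15.1848
⌈15.1848⌉ = 16

16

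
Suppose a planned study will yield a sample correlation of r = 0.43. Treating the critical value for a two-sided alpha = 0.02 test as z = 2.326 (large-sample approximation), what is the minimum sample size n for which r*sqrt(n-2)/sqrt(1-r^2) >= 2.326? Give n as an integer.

26

Need r·√(n−2)/√(1−r²) ≥ 2.326
√(n−2) ≥ 2.326·√(1−0.1849) / 0.43 = 2.326·0.902829 / 0.43 = 4.8837
n−2 ≥ 23.8505  ⇒  n ≥ 25.8505
Smallest integer n = 26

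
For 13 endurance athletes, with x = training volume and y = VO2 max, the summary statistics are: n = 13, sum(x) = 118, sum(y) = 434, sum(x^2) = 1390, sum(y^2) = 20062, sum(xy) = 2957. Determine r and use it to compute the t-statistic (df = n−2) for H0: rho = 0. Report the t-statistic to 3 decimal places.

S_xy = nΣxy − ΣxΣy = 13·2957 − 118·434 = 38441 − 51212 = -12771
S_xx = nΣx² − (Σx)² = 13·1390 − 118² = 18070 − 13924 = 4146
S_yy = nΣy² − (Σy)² = 13·20062 − 434² = 260806 − 188356 = 72450
r = S_xy / √(S_xx·S_yy) = -12771 / √(4146·72450) = -12771 / √300377700 = -12771 / 17331.4079 = -0.7369
t = r·√(n−2)/√(1−r²) = -0.7369·√11 / √(1−0.543022) = -2.444021 / 0.676001 = -3.615

-3.615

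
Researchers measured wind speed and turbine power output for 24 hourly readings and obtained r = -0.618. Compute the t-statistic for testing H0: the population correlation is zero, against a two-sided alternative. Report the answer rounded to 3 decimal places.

-3.687

1 − r² = 1 − 0.381924 = 0.618076;  √(1−r²) = 0.786178
√(n−2) = √22 = 4.690416
t = r·√(n−2)/√(1−r²) = -0.618 · 4.690416 / 0.786178 = -3.687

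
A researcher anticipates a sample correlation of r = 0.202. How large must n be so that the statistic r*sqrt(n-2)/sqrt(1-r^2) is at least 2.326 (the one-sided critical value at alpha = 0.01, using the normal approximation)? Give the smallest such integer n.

130

Need r·√(n−2)/√(1−r²) ≥ 2.326
√(n−2) ≥ 2.326·√(1−0.040804) / 0.202 = 2.326·0.979386 / 0.202 = 11.2775
n−2 ≥ 127.1820  ⇒  n ≥ 129.1820
Smallest integer n = 130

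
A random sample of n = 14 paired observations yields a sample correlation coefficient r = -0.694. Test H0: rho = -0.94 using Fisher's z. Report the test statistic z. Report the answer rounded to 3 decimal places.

2.927

Fisher z: atanh(-0.694) = -0.855631, atanh(-0.94) = -1.738049
z = (z_r − z_0)·√(n−3) = (-0.855631 − (-1.738049))·√11 = 0.882418 · 3.316625 = 2.927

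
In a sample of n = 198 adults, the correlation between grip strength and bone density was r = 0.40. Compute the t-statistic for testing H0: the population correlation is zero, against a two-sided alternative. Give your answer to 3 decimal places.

1 − r² = 1 − 0.1600 = 0.8400;  √(1−r²) = 0.916515
√(n−2) = √196 = 14.000000
t = r·√(n−2)/√(1−r²) = 0.40 · 14.000000 / 0.916515 = 6.110

6.110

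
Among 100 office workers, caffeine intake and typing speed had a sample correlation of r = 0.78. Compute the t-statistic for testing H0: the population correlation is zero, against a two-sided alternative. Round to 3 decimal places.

t = r·√(n−2) / √(1−r²) with r = 0.78, n = 100
  = 0.78·√98 / √(1 − 0.6084)
  = 0.78·9.899495 / 0.625780
  = 7.721606 / 0.625780 = 12.339

12.339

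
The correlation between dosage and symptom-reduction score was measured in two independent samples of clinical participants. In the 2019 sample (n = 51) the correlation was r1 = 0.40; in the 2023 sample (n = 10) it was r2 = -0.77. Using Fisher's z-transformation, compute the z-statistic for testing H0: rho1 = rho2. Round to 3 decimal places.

3.569

z1 = atanh(0.40) = 0.423649,  z2 = atanh(-0.77) = -1.020328
SE = √(1/(n1−3) + 1/(n2−3)) = √(1/48 + 1/7) = √(0.0208333 + 0.1428571) = √0.1636904 = 0.404587
z = (z1 − z2)/SE = (0.423649 − (-1.020328)) / 0.404587 = 1.443977 / 0.404587 = 3.569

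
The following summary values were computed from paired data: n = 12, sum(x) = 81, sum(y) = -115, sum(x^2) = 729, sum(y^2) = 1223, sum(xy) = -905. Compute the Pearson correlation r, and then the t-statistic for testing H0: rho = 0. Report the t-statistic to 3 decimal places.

Numerator: nΣxy − (Σx)(Σy) = 12·(-905) − (81)(-115) = -1545
Denominator: √[(nΣx²−(Σx)²)(nΣy²−(Σy)²)]
  nΣx²−(Σx)² = 12·729 − 6561 = 2187;  nΣy²−(Σy)² = 12·1223 − 13225 = 1451
  √(2187·1451) = √3173337 = 1781.3863
r = -1545 / 1781.3863 = -0.8673
t = r·√(n−2)/√(1−r²) = -0.8673·√10 / √(1−0.752209) = -2.742643 / 0.497786 = -5.510

-5.510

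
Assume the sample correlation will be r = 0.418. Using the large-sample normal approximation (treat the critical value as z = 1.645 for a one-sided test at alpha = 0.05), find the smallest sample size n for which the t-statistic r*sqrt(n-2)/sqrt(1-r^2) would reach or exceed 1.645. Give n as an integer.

r√(n−2)/√(1−r²) ≥ 1.645  ⇔  n−2 ≥ (1.645)²·(1−r²)/r²
(1−r²)/r² = (1−0.174724)/0.174724 = 4.7233
n ≥ 2 + 2.706025·4.7233 = 2 + 12.7814 = 14.7814
⌈14.7814⌉ = 15

15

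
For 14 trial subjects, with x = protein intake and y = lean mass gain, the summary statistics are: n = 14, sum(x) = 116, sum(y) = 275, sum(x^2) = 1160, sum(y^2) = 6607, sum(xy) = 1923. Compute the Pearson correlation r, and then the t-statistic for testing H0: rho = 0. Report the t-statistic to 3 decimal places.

-3.660

S_xy = nΣxy − ΣxΣy = 14·1923 − 116·275 = 26922 − 31900 = -4978
S_xx = nΣx² − (Σx)² = 14·1160 − 116² = 16240 − 13456 = 2784
S_yy = nΣy² − (Σy)² = 14·6607 − 275² = 92498 − 75625 = 16873
r = S_xy / √(S_xx·S_yy) = -4978 / √(2784·16873) = -4978 / √46974432 = -4978 / 6853.7896 = -0.7263
t = r·√(n−2)/√(1−r²) = -0.7263·√12 / √(1−0.527512) = -2.515977 / 0.687378 = -3.660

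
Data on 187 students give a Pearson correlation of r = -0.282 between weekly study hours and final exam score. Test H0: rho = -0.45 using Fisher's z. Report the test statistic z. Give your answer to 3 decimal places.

2.643

z_r = atanh(-0.282) = -0.289854,  z_0 = atanh(-0.45) = -0.484700
SE = 1/√(n−3) = 1/√184 = 0.073721
z = (z_r − z_0)/SE = (-0.289854 − (-0.484700)) / 0.073721 = 0.194846 / 0.073721 = 2.643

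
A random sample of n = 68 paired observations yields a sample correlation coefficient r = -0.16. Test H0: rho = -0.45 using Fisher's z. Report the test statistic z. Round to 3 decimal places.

z_r = atanh(-0.16) = -0.161387,  z_0 = atanh(-0.45) = -0.484700
SE = 1/√(n−3) = 1/√65 = 0.124035
z = (z_r − z_0)/SE = (-0.161387 − (-0.484700)) / 0.124035 = 0.323313 / 0.124035 = 2.607

2.607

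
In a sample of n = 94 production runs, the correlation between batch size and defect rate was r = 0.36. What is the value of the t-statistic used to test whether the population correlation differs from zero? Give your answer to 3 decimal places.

1 − r² = 1 − 0.1296 = 0.8704;  √(1−r²) = 0.932952
√(n−2) = √92 = 9.591663
t = r·√(n−2)/√(1−r²) = 0.36 · 9.591663 / 0.932952 = 3.701

3.701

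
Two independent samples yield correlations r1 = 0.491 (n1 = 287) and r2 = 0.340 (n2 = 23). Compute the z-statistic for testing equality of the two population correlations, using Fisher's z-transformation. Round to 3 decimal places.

0.792

z1 = atanh(0.491) = 0.537377,  z2 = atanh(0.340) = 0.354093
SE = √(1/(n1−3) + 1/(n2−3)) = √(1/284 + 1/20) = √(0.0035211 + 0.0500000) = √0.0535211 = 0.231346
z = (z1 − z2)/SE = (0.537377 − 0.354093) / 0.231346 = 0.183284 / 0.231346 = 0.792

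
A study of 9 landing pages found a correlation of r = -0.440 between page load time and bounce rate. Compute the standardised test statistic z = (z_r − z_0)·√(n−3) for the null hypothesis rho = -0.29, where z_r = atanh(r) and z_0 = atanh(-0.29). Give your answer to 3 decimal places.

Fisher z: atanh(-0.440) = -0.472231, atanh(-0.29) = -0.298566
z = (z_r − z_0)·√(n−3) = (-0.472231 − (-0.298566))·√6 = -0.173665 · 2.449490 = -0.425

-0.425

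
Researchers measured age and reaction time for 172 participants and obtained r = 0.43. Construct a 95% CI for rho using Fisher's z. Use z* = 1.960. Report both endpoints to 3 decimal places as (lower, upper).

Fisher z: z_r = atanh(r) = ½·ln((1+0.43)/(1−0.43)) = 0.459897
SE(z) = 1/√(n−3) = 1/√169 = 0.076923
95% ⇒ z* = 1.960; margin = 1.960·0.076923 = 0.150769
CI on z-scale: (0.309128, 0.610666)
Back-transform: tanh(0.309128) = 0.299644, tanh(0.610666) = 0.544596

(0.300, 0.545)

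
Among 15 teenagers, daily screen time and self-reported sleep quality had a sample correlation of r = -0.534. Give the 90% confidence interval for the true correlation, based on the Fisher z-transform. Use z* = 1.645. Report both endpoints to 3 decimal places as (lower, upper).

Fisher z: z_r = atanh(r) = ½·ln((1+(-0.534))/(1−(-0.534))) = -0.595724
SE(z) = 1/√(n−3) = 1/√12 = 0.288675
90% ⇒ z* = 1.645; margin = 1.645·0.288675 = 0.474870
CI on z-scale: (-1.070594, -0.120854)
Back-transform: tanh(-1.070594) = -0.789685, tanh(-0.120854) = -0.120269

(-0.790, -0.120)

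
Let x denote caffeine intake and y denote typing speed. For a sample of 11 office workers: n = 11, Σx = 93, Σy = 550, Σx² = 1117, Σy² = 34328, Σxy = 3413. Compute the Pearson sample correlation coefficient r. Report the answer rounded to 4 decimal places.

-0.8232

S_xy = nΣxy − ΣxΣy = 11·3413 − 93·550 = 37543 − 51150 = -13607
S_xx = nΣx² − (Σx)² = 11·1117 − 93² = 12287 − 8649 = 3638
S_yy = nΣy² − (Σy)² = 11·34328 − 550² = 377608 − 302500 = 75108
r = S_xy / √(S_xx·S_yy) = -13607 / √(3638·75108) = -13607 / √273242904 = -13607 / 16530.0606 = -0.8232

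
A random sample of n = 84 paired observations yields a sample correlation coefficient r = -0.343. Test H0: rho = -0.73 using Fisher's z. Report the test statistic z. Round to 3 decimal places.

5.141

z_r = atanh(-0.343) = -0.357489,  z_0 = atanh(-0.73) = -0.928727
SE = 1/√(n−3) = 1/√81 = 0.111111
z = (z_r − z_0)/SE = (-0.357489 − (-0.928727)) / 0.111111 = 0.571238 / 0.111111 = 5.141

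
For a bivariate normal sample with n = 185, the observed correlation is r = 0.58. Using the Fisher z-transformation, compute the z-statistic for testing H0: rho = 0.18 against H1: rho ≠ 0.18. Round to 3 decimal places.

z_r = atanh(0.58) = 0.662463,  z_0 = atanh(0.18) = 0.181983
SE = 1/√(n−3) = 1/√182 = 0.074125
z = (z_r − z_0)/SE = (0.662463 − 0.181983) / 0.074125 = 0.480480 / 0.074125 = 6.482

6.482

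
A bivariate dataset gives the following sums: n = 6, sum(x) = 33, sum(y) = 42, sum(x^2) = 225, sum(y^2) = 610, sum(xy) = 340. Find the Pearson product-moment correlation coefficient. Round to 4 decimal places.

0.9297

Numerator: nΣxy − (Σx)(Σy) = 6·340 − (33)(42) = 654
Denominator: √[(nΣx²−(Σx)²)(nΣy²−(Σy)²)]
  nΣx²−(Σx)² = 6·225 − 1089 = 261;  nΣy²−(Σy)² = 6·610 − 1764 = 1896
  √(261·1896) = √494856 = 703.4600
r = 654 / 703.4600 = 0.9297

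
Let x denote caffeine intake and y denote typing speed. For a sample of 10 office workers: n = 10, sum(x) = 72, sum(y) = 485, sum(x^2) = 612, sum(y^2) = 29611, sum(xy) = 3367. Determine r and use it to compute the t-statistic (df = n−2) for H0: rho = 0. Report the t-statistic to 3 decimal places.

-0.475

Numerator: nΣxy − (Σx)(Σy) = 10·3367 − (72)(485) = -1250
Denominator: √[(nΣx²−(Σx)²)(nΣy²−(Σy)²)]
  nΣx²−(Σx)² = 10·612 − 5184 = 936;  nΣy²−(Σy)² = 10·29611 − 235225 = 60885
  √(936·60885) = √56988360 = 7549.0635
r = -1250 / 7549.0635 = -0.1656
t = r·√(n−2)/√(1−r²) = -0.1656·√8 / √(1−0.027423) = -0.468388 / 0.986193 = -0.475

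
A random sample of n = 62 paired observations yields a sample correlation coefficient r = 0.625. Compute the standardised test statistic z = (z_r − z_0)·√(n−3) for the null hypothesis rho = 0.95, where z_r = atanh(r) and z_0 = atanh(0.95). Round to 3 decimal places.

z_r = atanh(0.625) = 0.733169,  z_0 = atanh(0.95) = 1.831781
SE = 1/√(n−3) = 1/√59 = 0.130189
z = (z_r − z_0)/SE = (0.733169 − 1.831781) / 0.130189 = -1.098612 / 0.130189 = -8.439

-8.439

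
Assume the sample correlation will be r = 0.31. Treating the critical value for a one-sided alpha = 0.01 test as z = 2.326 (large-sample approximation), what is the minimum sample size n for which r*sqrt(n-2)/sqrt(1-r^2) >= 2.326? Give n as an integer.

53

Need r·√(n−2)/√(1−r²) ≥ 2.326
√(n−2) ≥ 2.326·√(1−0.0961) / 0.31 = 2.326·0.950737 / 0.31 = 7.1336
n−2 ≥ 50.8882  ⇒  n ≥ 52.8882
Smallest integer n = 53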